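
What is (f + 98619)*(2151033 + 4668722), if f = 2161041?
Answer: 15410327583300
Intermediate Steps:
(f + 98619)*(2151033 + 4668722) = (2161041 + 98619)*(2151033 + 4668722) = 2259660*6819755 = 15410327583300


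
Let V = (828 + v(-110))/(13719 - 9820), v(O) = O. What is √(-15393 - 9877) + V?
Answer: 718/3899 + 19*I*√70 ≈ 0.18415 + 158.97*I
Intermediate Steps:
V = 718/3899 (V = (828 - 110)/(13719 - 9820) = 718/3899 ≈ 0.18415)
√(-15393 - 9877) + V = √(-15393 - 9877) + 718/3899 = √(-25270) + 718/3899 = 19*I*√70 + 718/3899 = 718/3899 + 19*I*√70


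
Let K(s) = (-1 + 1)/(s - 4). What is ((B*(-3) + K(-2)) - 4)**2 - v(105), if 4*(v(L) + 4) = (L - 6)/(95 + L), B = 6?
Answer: 390301/800 ≈ 487.88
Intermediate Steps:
K(s) = 0 (K(s) = 0/(-4 + s) = 0)
v(L) = -4 + (-6 + L)/(4*(95 + L)) (v(L) = -4 + ((L - 6)/(95 + L))/4 = -4 + ((-6 + L)/(95 + L))/4 = -4 + (-6 + L)/(4*(95 + L)))
((B*(-3) + K(-2)) - 4)**2 - v(105) = ((6*(-3) + 0) - 4)**2 - (-1526 - 15*105)/(4*(95 + 105)) = ((-18 + 0) - 4)**2 - (-1526 - 1575)/(4*200) = (-18 - 4)**2 - (-3101)/(4*200) = (-22)**2 - 1*(-3101/800) = 484 + 3101/800 = 390301/800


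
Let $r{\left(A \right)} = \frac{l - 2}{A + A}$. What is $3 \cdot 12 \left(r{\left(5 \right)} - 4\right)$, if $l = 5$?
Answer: $- \frac{666}{5} \approx -133.2$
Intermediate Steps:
$r{\left(A \right)} = \frac{3}{2 A}$ ($r{\left(A \right)} = \frac{5 - 2}{A + A} = \frac{3}{2 A}$)
$3 \cdot 12 \left(r{\left(5 \right)} - 4\right) = 3 \cdot 12 \left(\frac{3}{2 \cdot 5} - 4\right) = 36 \left(\frac{3}{2} \cdot \frac{1}{5} - 4\right) = 36 \left(\frac{3}{10} - 4\right) = 36 \left(- \frac{37}{10}\right) = - \frac{666}{5}$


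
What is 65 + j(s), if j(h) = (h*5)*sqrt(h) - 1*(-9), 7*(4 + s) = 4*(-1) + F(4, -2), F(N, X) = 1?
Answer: 74 - 155*I*sqrt(217)/49 ≈ 74.0 - 46.598*I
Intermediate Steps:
s = -31/7 (s = -4 + (4*(-1) + 1)/7 = -4 + (-4 + 1)/7 = -4 + (1/7)*(-3) = -4 - 3/7 = -31/7 ≈ -4.4286)
j(h) = 9 + 5*h**(3/2) (j(h) = (5*h)*sqrt(h) + 9 = 5*h**(3/2) + 9 = 9 + 5*h**(3/2))
65 + j(s) = 65 + (9 + 5*(-31/7)**(3/2)) = 65 + (9 + 5*(-31*I*sqrt(217)/49)) = 65 + (9 - 155*I*sqrt(217)/49) = 74 - 155*I*sqrt(217)/49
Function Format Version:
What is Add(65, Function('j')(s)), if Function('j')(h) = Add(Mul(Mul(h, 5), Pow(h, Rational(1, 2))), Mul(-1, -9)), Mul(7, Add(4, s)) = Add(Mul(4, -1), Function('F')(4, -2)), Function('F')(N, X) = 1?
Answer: Add(74, Mul(Rational(-155, 49), I, Pow(217, Rational(1, 2)))) ≈ Add(74.000, Mul(-46.598, I))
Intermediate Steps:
s = Rational(-31, 7) (s = Add(-4, Mul(Rational(1, 7), Add(Mul(4, -1), 1))) = Add(-4, Mul(Rational(1, 7), Add(-4, 1))) = Add(-4, Mul(Rational(1, 7), -3)) = Add(-4, Rational(-3, 7)) = Rational(-31, 7) ≈ -4.4286)
Function('j')(h) = Add(9, Mul(5, Pow(h, Rational(3, 2)))) (Function('j')(h) = Add(Mul(Mul(5, h), Pow(h, Rational(1, 2))), 9) = Add(Mul(5, Pow(h, Rational(3, 2))), 9) = Add(9, Mul(5, Pow(h, Rational(3, 2)))))
Add(65, Function('j')(s)) = Add(65, Add(9, Mul(5, Pow(Rational(-31, 7), Rational(3, 2))))) = Add(65, Add(9, Mul(5, Mul(Rational(-31, 49), I, Pow(217, Rational(1, 2)))))) = Add(65, Add(9, Mul(Rational(-155, 49), I, Pow(217, Rational(1, 2))))) = Add(74, Mul(Rational(-155, 49), I, Pow(217, Rational(1, 2))))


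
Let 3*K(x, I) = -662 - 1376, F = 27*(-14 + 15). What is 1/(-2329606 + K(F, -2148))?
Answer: -3/6990856 ≈ -4.2913e-7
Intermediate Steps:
F = 27 (F = 27*1 = 27)
K(x, I) = -2038/3 (K(x, I) = (-662 - 1376)/3 = (1/3)*(-2038) = -2038/3)
1/(-2329606 + K(F, -2148)) = 1/(-2329606 - 2038/3) = 1/(-6990856/3) = -3/6990856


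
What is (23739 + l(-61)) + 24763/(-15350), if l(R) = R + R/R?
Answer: 363447887/15350 ≈ 23677.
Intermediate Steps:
l(R) = 1 + R (l(R) = R + 1 = 1 + R)
(23739 + l(-61)) + 24763/(-15350) = (23739 + (1 - 61)) + 24763/(-15350) = (23739 - 60) + 24763*(-1/15350) = 23679 - 24763/15350 = 363447887/15350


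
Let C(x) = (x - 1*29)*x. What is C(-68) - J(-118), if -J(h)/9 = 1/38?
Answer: 250657/38 ≈ 6596.2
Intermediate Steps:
J(h) = -9/38
C(x) = x*(-29 + x) (C(x) = (x - 29)*x = (-29 + x)*x = x*(-29 + x))
C(-68) - J(-118) = -68*(-29 - 68) - 1*(-9/38) = -68*(-97) + 9/38 = 6596 + 9/38 = 250657/38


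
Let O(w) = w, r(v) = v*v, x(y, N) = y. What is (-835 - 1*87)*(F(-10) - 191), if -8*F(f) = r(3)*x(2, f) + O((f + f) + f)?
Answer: 174719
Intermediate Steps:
r(v) = v²
F(f) = -9/4 - 3*f/8 (F(f) = -(3²*2 + ((f + f) + f))/8 = -(9*2 + (2*f + f))/8 = -(18 + 3*f)/8 = -9/4 - 3*f/8)
(-835 - 1*87)*(F(-10) - 191) = (-835 - 1*87)*((-9/4 - 3/8*(-10)) - 191) = (-835 - 87)*((-9/4 + 15/4) - 191) = -922*(3/2 - 191) = -922*(-379/2) = 174719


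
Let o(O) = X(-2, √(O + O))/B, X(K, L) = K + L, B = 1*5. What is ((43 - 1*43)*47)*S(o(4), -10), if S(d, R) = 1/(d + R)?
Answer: 0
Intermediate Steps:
B = 5
o(O) = -⅖ + √2*√O/5 (o(O) = (-2 + √(O + O))/5 = (-2 + √(2*O))*(⅕) = (-2 + √2*√O)*(⅕) = -⅖ + √2*√O/5)
S(d, R) = 1/(R + d)
((43 - 1*43)*47)*S(o(4), -10) = ((43 - 1*43)*47)/(-10 + (-⅖ + √2*√4/5)) = ((43 - 43)*47)/(-10 + (-⅖ + (⅕)*√2*2)) = (0*47)/(-10 + (-⅖ + 2*√2/5)) = 0/(-52/5 + 2*√2/5) = 0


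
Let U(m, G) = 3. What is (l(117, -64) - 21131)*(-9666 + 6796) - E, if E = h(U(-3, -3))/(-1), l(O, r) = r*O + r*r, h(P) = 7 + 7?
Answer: 70381024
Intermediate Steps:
h(P) = 14
l(O, r) = r² + O*r (l(O, r) = O*r + r² = r² + O*r)
E = -14 (E = 14/(-1) = -1*14 = -14)
(l(117, -64) - 21131)*(-9666 + 6796) - E = (-64*(117 - 64) - 21131)*(-9666 + 6796) - 1*(-14) = (-64*53 - 21131)*(-2870) + 14 = (-3392 - 21131)*(-2870) + 14 = -24523*(-2870) + 14 = 70381010 + 14 = 70381024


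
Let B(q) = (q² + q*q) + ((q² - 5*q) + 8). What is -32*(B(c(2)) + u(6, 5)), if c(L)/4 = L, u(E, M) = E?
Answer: -5312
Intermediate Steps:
c(L) = 4*L
B(q) = 8 - 5*q + 3*q² (B(q) = (q² + q²) + (8 + q² - 5*q) = 2*q² + (8 + q² - 5*q) = 8 - 5*q + 3*q²)
-32*(B(c(2)) + u(6, 5)) = -32*((8 - 20*2 + 3*(4*2)²) + 6) = -32*((8 - 5*8 + 3*8²) + 6) = -32*((8 - 40 + 3*64) + 6) = -32*((8 - 40 + 192) + 6) = -32*(160 + 6) = -32*166 = -5312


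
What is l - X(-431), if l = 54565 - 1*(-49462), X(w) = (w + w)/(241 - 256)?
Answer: 1559543/15 ≈ 1.0397e+5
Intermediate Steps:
X(w) = -2*w/15 (X(w) = (2*w)/(-15) = (2*w)*(-1/15) = -2*w/15)
l = 104027 (l = 54565 + 49462 = 104027)
l - X(-431) = 104027 - (-2)*(-431)/15 = 104027 - 1*862/15 = 104027 - 862/15 = 1559543/15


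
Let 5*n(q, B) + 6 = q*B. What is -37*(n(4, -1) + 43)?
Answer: -1517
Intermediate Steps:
n(q, B) = -6/5 + B*q/5 (n(q, B) = -6/5 + (q*B)/5 = -6/5 + (B*q)/5 = -6/5 + B*q/5)
-37*(n(4, -1) + 43) = -37*((-6/5 + (⅕)*(-1)*4) + 43) = -37*((-6/5 - ⅘) + 43) = -37*(-2 + 43) = -37*41 = -1517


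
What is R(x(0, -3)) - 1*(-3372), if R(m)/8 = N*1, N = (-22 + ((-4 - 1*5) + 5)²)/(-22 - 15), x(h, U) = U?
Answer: 124812/37 ≈ 3373.3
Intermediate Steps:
N = 6/37 (N = (-22 + ((-4 - 5) + 5)²)/(-37) = (-22 + (-9 + 5)²)*(-1/37) = (-22 + (-4)²)*(-1/37) = (-22 + 16)*(-1/37) = -6*(-1/37) = 6/37 ≈ 0.16216)
R(m) = 48/37 (R(m) = 8*((6/37)*1) = 8*(6/37) = 48/37)
R(x(0, -3)) - 1*(-3372) = 48/37 - 1*(-3372) = 48/37 + 3372 = 124812/37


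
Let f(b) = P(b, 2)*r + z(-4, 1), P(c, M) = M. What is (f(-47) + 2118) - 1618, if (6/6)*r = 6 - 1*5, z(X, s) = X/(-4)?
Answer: 503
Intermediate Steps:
z(X, s) = -X/4 (z(X, s) = X*(-1/4) = -X/4)
r = 1 (r = 6 - 1*5 = 6 - 5 = 1)
f(b) = 3 (f(b) = 2*1 - 1/4*(-4) = 2 + 1 = 3)
(f(-47) + 2118) - 1618 = (3 + 2118) - 1618 = 2121 - 1618 = 503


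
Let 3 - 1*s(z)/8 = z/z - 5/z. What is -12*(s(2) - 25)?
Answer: -132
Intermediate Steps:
s(z) = 16 + 40/z (s(z) = 24 - 8*(z/z - 5/z) = 24 - 8*(1 - 5/z) = 24 + (-8 + 40/z) = 16 + 40/z)
-12*(s(2) - 25) = -12*((16 + 40/2) - 25) = -12*((16 + 40*(½)) - 25) = -12*((16 + 20) - 25) = -12*(36 - 25) = -12*11 = -132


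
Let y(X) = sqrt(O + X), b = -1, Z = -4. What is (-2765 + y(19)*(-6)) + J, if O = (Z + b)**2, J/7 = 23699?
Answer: 163128 - 12*sqrt(11) ≈ 1.6309e+5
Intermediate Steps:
J = 165893 (J = 7*23699 = 165893)
O = 25 (O = (-4 - 1)**2 = (-5)**2 = 25)
y(X) = sqrt(25 + X)
(-2765 + y(19)*(-6)) + J = (-2765 + sqrt(25 + 19)*(-6)) + 165893 = (-2765 + sqrt(44)*(-6)) + 165893 = (-2765 + (2*sqrt(11))*(-6)) + 165893 = (-2765 - 12*sqrt(11)) + 165893 = 163128 - 12*sqrt(11)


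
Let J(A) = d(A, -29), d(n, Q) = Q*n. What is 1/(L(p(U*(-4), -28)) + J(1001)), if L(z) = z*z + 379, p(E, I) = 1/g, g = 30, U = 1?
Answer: -900/25784999 ≈ -3.4904e-5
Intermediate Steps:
J(A) = -29*A
p(E, I) = 1/30
L(z) = 379 + z**2 (L(z) = z**2 + 379 = 379 + z**2)
1/(L(p(U*(-4), -28)) + J(1001)) = 1/((379 + (1/30)**2) - 29*1001) = 1/((379 + 1/900) - 29029) = 1/(341101/900 - 29029) = 1/(-25784999/900) = -900/25784999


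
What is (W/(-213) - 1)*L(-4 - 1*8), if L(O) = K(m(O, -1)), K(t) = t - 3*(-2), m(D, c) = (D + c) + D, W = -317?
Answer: -1976/213 ≈ -9.2770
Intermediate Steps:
m(D, c) = c + 2*D
K(t) = 6 + t (K(t) = t + 6 = 6 + t)
L(O) = 5 + 2*O (L(O) = 6 + (-1 + 2*O) = 5 + 2*O)
(W/(-213) - 1)*L(-4 - 1*8) = (-317/(-213) - 1)*(5 + 2*(-4 - 1*8)) = (-317*(-1/213) - 1)*(5 + 2*(-4 - 8)) = (317/213 - 1)*(5 + 2*(-12)) = 104*(5 - 24)/213 = (104/213)*(-19) = -1976/213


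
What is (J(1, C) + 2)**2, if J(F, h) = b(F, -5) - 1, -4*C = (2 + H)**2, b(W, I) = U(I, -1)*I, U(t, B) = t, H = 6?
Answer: 676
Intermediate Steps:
b(W, I) = I**2 (b(W, I) = I*I = I**2)
C = -16 (C = -(2 + 6)**2/4 = -1/4*8**2 = -1/4*64 = -16)
J(F, h) = 24 (J(F, h) = (-5)**2 - 1 = 25 - 1 = 24)
(J(1, C) + 2)**2 = (24 + 2)**2 = 26**2 = 676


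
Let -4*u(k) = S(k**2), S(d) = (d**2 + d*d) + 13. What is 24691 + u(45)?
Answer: -8102499/4 ≈ -2.0256e+6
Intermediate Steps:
S(d) = 13 + 2*d**2 (S(d) = (d**2 + d**2) + 13 = 2*d**2 + 13 = 13 + 2*d**2)
u(k) = -13/4 - k**4/2 (u(k) = -(13 + 2*(k**2)**2)/4 = -(13 + 2*k**4)/4 = -13/4 - k**4/2)
24691 + u(45) = 24691 + (-13/4 - 1/2*45**4) = 24691 + (-13/4 - 1/2*4100625) = 24691 + (-13/4 - 4100625/2) = 24691 - 8201263/4 = -8102499/4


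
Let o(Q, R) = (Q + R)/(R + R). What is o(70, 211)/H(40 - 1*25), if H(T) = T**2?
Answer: 281/94950 ≈ 0.0029595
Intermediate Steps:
o(Q, R) = (Q + R)/(2*R) (o(Q, R) = (Q + R)/((2*R)) = (Q + R)*(1/(2*R)) = (Q + R)/(2*R))
o(70, 211)/H(40 - 1*25) = ((1/2)*(70 + 211)/211)/((40 - 1*25)**2) = ((1/2)*(1/211)*281)/((40 - 25)**2) = 281/(422*(15**2)) = (281/422)/225 = (281/422)*(1/225) = 281/94950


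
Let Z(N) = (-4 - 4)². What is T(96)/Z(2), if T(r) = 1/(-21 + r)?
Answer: 1/4800 ≈ 0.00020833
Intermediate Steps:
Z(N) = 64 (Z(N) = (-8)² = 64)
T(96)/Z(2) = 1/((-21 + 96)*64) = (1/64)/75 = (1/75)*(1/64) = 1/4800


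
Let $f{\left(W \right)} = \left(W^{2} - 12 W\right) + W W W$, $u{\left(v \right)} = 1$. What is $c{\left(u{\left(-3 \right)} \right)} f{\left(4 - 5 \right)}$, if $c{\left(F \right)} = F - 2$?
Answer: $-12$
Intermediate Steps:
$c{\left(F \right)} = -2 + F$
$f{\left(W \right)} = W^{2} + W^{3} - 12 W$ ($f{\left(W \right)} = \left(W^{2} - 12 W\right) + W^{2} W = \left(W^{2} - 12 W\right) + W^{3} = W^{2} + W^{3} - 12 W$)
$c{\left(u{\left(-3 \right)} \right)} f{\left(4 - 5 \right)} = \left(-2 + 1\right) \left(4 - 5\right) \left(-12 + \left(4 - 5\right) + \left(4 - 5\right)^{2}\right) = - \left(-1\right) \left(-12 - 1 + \left(-1\right)^{2}\right) = - \left(-1\right) \left(-12 - 1 + 1\right) = - \left(-1\right) \left(-12\right) = \left(-1\right) 12 = -12$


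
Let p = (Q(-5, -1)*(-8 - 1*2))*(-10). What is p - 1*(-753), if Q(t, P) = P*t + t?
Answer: 753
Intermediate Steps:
Q(t, P) = t + P*t
p = 0 (p = ((-5*(1 - 1))*(-8 - 1*2))*(-10) = ((-5*0)*(-8 - 2))*(-10) = (0*(-10))*(-10) = 0*(-10) = 0)
p - 1*(-753) = 0 - 1*(-753) = 0 + 753 = 753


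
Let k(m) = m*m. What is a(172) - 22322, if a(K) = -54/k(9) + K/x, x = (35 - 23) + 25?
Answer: -2477300/111 ≈ -22318.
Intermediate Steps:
k(m) = m²
x = 37 (x = 12 + 25 = 37)
a(K) = -⅔ + K/37 (a(K) = -54/(9²) + K/37 = -54/81 + K*(1/37) = -54*1/81 + K/37 = -⅔ + K/37)
a(172) - 22322 = (-⅔ + (1/37)*172) - 22322 = (-⅔ + 172/37) - 22322 = 442/111 - 22322 = -2477300/111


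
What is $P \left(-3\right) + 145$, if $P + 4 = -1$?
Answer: $160$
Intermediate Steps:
$P = -5$ ($P = -4 - 1 = -5$)
$P \left(-3\right) + 145 = \left(-5\right) \left(-3\right) + 145 = 15 + 145 = 160$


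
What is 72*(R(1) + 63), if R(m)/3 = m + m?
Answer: 4968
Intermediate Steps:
R(m) = 6*m (R(m) = 3*(m + m) = 3*(2*m) = 6*m)
72*(R(1) + 63) = 72*(6*1 + 63) = 72*(6 + 63) = 72*69 = 4968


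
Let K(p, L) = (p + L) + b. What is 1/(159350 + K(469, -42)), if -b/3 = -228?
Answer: 1/160461 ≈ 6.2320e-6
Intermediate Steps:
b = 684 (b = -3*(-228) = 684)
K(p, L) = 684 + L + p (K(p, L) = (p + L) + 684 = (L + p) + 684 = 684 + L + p)
1/(159350 + K(469, -42)) = 1/(159350 + (684 - 42 + 469)) = 1/(159350 + 1111) = 1/160461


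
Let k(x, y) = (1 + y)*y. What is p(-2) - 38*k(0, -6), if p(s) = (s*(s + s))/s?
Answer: -1144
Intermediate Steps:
k(x, y) = y*(1 + y)
p(s) = 2*s (p(s) = (s*(2*s))/s = (2*s²)/s = 2*s)
p(-2) - 38*k(0, -6) = 2*(-2) - (-228)*(1 - 6) = -4 - (-228)*(-5) = -4 - 38*30 = -4 - 1140 = -1144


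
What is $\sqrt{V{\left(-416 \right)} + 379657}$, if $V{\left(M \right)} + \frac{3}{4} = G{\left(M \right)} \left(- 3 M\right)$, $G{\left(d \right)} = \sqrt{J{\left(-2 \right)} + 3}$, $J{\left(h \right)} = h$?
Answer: $\frac{\sqrt{1523617}}{2} \approx 617.17$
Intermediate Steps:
$G{\left(d \right)} = 1$ ($G{\left(d \right)} = \sqrt{-2 + 3} = \sqrt{1} = 1$)
$V{\left(M \right)} = - \frac{3}{4} - 3 M$ ($V{\left(M \right)} = - \frac{3}{4} + 1 \left(- 3 M\right) = - \frac{3}{4} - 3 M$)
$\sqrt{V{\left(-416 \right)} + 379657} = \sqrt{\left(- \frac{3}{4} - -1248\right) + 379657} = \sqrt{\left(- \frac{3}{4} + 1248\right) + 379657} = \sqrt{\frac{4989}{4} + 379657} = \sqrt{\frac{1523617}{4}} = \frac{\sqrt{1523617}}{2}$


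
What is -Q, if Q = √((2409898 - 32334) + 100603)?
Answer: -√2478167 ≈ -1574.2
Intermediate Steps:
Q = √2478167 (Q = √(2377564 + 100603) = √2478167 ≈ 1574.2)
-Q = -√2478167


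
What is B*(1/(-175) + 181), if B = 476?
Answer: 2153832/25 ≈ 86153.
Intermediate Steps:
B*(1/(-175) + 181) = 476*(1/(-175) + 181) = 476*(-1/175 + 181) = 476*(31674/175) = 2153832/25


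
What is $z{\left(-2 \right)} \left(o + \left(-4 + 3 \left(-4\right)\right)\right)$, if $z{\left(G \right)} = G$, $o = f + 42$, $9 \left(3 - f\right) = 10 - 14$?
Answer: $- \frac{530}{9} \approx -58.889$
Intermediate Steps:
$f = \frac{31}{9}$ ($f = 3 - \frac{10 - 14}{9} = 3 - - \frac{4}{9} = 3 + \frac{4}{9} = \frac{31}{9} \approx 3.4444$)
$o = \frac{409}{9}$ ($o = \frac{31}{9} + 42 = \frac{409}{9} \approx 45.444$)
$z{\left(-2 \right)} \left(o + \left(-4 + 3 \left(-4\right)\right)\right) = - 2 \left(\frac{409}{9} + \left(-4 + 3 \left(-4\right)\right)\right) = - 2 \left(\frac{409}{9} - 16\right) = \left(-2\right) \frac{265}{9} = - \frac{530}{9}$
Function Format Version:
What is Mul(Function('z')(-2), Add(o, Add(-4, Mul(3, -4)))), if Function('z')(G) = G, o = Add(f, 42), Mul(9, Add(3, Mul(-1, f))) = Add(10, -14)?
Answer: Rational(-530, 9) ≈ -58.889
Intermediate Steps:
f = Rational(31, 9) (f = Add(3, Mul(Rational(-1, 9), Add(10, -14))) = Add(3, Mul(Rational(-1, 9), -4)) = Add(3, Rational(4, 9)) = Rational(31, 9) ≈ 3.4444)
o = Rational(409, 9) (o = Add(Rational(31, 9), 42) = Rational(409, 9) ≈ 45.444)
Mul(Function('z')(-2), Add(o, Add(-4, Mul(3, -4)))) = Mul(-2, Add(Rational(409, 9), Add(-4, Mul(3, -4)))) = Mul(-2, Add(Rational(409, 9), Add(-4, -12))) = Mul(-2, Add(Rational(409, 9), -16)) = Mul(-2, Rational(265, 9)) = Rational(-530, 9)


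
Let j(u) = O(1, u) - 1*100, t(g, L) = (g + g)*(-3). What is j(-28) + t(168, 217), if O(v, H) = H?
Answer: -1136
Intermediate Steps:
t(g, L) = -6*g (t(g, L) = (2*g)*(-3) = -6*g)
j(u) = -100 + u (j(u) = u - 1*100 = u - 100 = -100 + u)
j(-28) + t(168, 217) = (-100 - 28) - 6*168 = -128 - 1008 = -1136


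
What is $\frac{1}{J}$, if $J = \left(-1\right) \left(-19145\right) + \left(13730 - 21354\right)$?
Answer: $\frac{1}{11521} \approx 8.6798 \cdot 10^{-5}$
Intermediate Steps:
$J = 11521$ ($J = 19145 + \left(13730 - 21354\right) = 19145 - 7624 = 11521$)
$\frac{1}{J} = \frac{1}{11521}$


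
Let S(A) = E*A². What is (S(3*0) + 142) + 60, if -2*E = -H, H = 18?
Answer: 202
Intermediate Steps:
E = 9 (E = -(-1)*18/2 = -½*(-18) = 9)
S(A) = 9*A²
(S(3*0) + 142) + 60 = (9*(3*0)² + 142) + 60 = (9*0² + 142) + 60 = (9*0 + 142) + 60 = (0 + 142) + 60 = 142 + 60 = 202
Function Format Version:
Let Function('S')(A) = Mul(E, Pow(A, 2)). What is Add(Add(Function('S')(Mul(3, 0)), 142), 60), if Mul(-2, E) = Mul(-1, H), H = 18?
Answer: 202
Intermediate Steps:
E = 9 (E = Mul(Rational(-1, 2), Mul(-1, 18)) = Mul(Rational(-1, 2), -18) = 9)
Function('S')(A) = Mul(9, Pow(A, 2))
Add(Add(Function('S')(Mul(3, 0)), 142), 60) = Add(Add(Mul(9, Pow(Mul(3, 0), 2)), 142), 60) = Add(Add(Mul(9, Pow(0, 2)), 142), 60) = Add(Add(Mul(9, 0), 142), 60) = Add(Add(0, 142), 60) = Add(142, 60) = 202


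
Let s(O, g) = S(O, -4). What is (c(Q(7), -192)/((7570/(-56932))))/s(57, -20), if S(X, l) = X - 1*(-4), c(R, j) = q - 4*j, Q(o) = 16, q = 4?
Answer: -21975752/230885 ≈ -95.181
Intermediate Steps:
c(R, j) = 4 - 4*j
S(X, l) = 4 + X (S(X, l) = X + 4 = 4 + X)
s(O, g) = 4 + O
(c(Q(7), -192)/((7570/(-56932))))/s(57, -20) = ((4 - 4*(-192))/((7570/(-56932))))/(4 + 57) = ((4 + 768)/((7570*(-1/56932))))/61 = (772/(-3785/28466))*(1/61) = (772*(-28466/3785))*(1/61) = -21975752/3785*1/61 = -21975752/230885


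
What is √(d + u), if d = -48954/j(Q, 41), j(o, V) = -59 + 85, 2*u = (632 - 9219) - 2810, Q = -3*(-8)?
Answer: I*√5124990/26 ≈ 87.071*I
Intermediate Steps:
Q = 24
u = -11397/2 (u = ((632 - 9219) - 2810)/2 = (-8587 - 2810)/2 = (½)*(-11397) = -11397/2 ≈ -5698.5)
j(o, V) = 26
d = -24477/13 (d = -48954/26 = -48954*1/26 = -24477/13 ≈ -1882.8)
√(d + u) = √(-24477/13 - 11397/2) = √(-197115/26) = I*√5124990/26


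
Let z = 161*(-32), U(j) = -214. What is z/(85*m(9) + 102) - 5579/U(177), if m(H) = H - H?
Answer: -266735/10914 ≈ -24.440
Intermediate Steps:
z = -5152
m(H) = 0
z/(85*m(9) + 102) - 5579/U(177) = -5152/(85*0 + 102) - 5579/(-214) = -5152/(0 + 102) - 5579*(-1/214) = -5152/102 + 5579/214 = -5152*1/102 + 5579/214 = -2576/51 + 5579/214 = -266735/10914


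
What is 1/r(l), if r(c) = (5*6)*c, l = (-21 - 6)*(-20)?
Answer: 1/16200 ≈ 6.1728e-5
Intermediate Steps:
l = 540 (l = -27*(-20) = 540)
r(c) = 30*c
1/r(l) = 1/(30*540) = 1/16200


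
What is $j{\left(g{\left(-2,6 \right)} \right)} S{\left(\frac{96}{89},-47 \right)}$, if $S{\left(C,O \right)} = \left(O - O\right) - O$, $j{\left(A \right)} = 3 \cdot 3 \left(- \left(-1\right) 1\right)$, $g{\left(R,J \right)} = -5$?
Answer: $423$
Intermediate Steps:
$j{\left(A \right)} = 9$ ($j{\left(A \right)} = 9 \left(\left(-1\right) \left(-1\right)\right) = 9 \cdot 1 = 9$)
$S{\left(C,O \right)} = - O$ ($S{\left(C,O \right)} = 0 - O = - O$)
$j{\left(g{\left(-2,6 \right)} \right)} S{\left(\frac{96}{89},-47 \right)} = 9 \left(\left(-1\right) \left(-47\right)\right) = 9 \cdot 47 = 423$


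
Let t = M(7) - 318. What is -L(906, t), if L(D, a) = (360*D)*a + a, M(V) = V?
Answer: 101436071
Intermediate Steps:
t = -311 (t = 7 - 318 = -311)
L(D, a) = a + 360*D*a (L(D, a) = 360*D*a + a = a + 360*D*a)
-L(906, t) = -(-311)*(1 + 360*906) = -(-311)*(1 + 326160) = -(-311)*326161 = -1*(-101436071) = 101436071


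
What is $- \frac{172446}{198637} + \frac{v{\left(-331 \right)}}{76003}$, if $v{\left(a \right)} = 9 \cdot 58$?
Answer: $- \frac{13002724824}{15097007911} \approx -0.86128$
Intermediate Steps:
$v{\left(a \right)} = 522$
$- \frac{172446}{198637} + \frac{v{\left(-331 \right)}}{76003} = - \frac{172446}{198637} + \frac{522}{76003} = - \frac{13002724824}{15097007911}$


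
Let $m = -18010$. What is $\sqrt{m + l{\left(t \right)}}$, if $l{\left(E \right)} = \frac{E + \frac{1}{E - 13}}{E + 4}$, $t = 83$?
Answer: $\frac{i \sqrt{74213476890}}{2030} \approx 134.2 i$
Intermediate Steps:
$l{\left(E \right)} = \frac{E + \frac{1}{-13 + E}}{4 + E}$
$\sqrt{m + l{\left(t \right)}} = \sqrt{-18010 + \frac{-1 - 83^{2} + 13 \cdot 83}{52 - 83^{2} + 9 \cdot 83}} = \sqrt{-18010 + \frac{-1 - 6889 + 1079}{52 - 6889 + 747}} = \sqrt{-18010 + \frac{1}{-6090} \left(-5811\right)} = \sqrt{-18010 - - \frac{1937}{2030}} = \sqrt{-18010 + \frac{1937}{2030}} = \sqrt{- \frac{36558363}{2030}} = \frac{i \sqrt{74213476890}}{2030}$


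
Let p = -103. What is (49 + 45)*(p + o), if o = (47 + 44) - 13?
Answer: -2350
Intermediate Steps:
o = 78 (o = 91 - 13 = 78)
(49 + 45)*(p + o) = (49 + 45)*(-103 + 78) = 94*(-25) = -2350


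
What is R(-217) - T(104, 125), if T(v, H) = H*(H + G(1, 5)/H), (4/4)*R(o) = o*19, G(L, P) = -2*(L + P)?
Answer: -19736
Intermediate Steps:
G(L, P) = -2*L - 2*P
R(o) = 19*o (R(o) = o*19 = 19*o)
T(v, H) = H*(H - 12/H) (T(v, H) = H*(H + (-2*1 - 2*5)/H) = H*(H + (-2 - 10)/H) = H*(H - 12/H))
R(-217) - T(104, 125) = 19*(-217) - (-12 + 125²) = -4123 - (-12 + 15625) = -4123 - 1*15613 = -4123 - 15613 = -19736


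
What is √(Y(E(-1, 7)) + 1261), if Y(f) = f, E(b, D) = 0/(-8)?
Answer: √1261 ≈ 35.511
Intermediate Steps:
E(b, D) = 0 (E(b, D) = 0*(-⅛) = 0)
√(Y(E(-1, 7)) + 1261) = √(0 + 1261) = √1261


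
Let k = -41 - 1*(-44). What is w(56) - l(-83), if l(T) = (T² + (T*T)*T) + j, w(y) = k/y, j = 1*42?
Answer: 31631939/56 ≈ 5.6486e+5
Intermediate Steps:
k = 3 (k = -41 + 44 = 3)
j = 42
w(y) = 3/y
l(T) = 42 + T² + T³ (l(T) = (T² + (T*T)*T) + 42 = (T² + T²*T) + 42 = (T² + T³) + 42 = 42 + T² + T³)
w(56) - l(-83) = 3/56 - (42 + (-83)² + (-83)³) = 3*(1/56) - (42 + 6889 - 571787) = 3/56 - 1*(-564856) = 3/56 + 564856 = 31631939/56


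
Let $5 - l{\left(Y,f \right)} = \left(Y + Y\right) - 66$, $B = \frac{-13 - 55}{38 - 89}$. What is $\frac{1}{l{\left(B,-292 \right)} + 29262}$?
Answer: $\frac{3}{87991} \approx 3.4094 \cdot 10^{-5}$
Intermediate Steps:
$B = \frac{4}{3}$ ($B = - \frac{68}{-51} = \left(-68\right) \left(- \frac{1}{51}\right) = \frac{4}{3} \approx 1.3333$)
$l{\left(Y,f \right)} = 71 - 2 Y$ ($l{\left(Y,f \right)} = 5 - \left(\left(Y + Y\right) - 66\right) = 5 - \left(2 Y - 66\right) = 5 - \left(-66 + 2 Y\right) = 71 - 2 Y$)
$\frac{1}{l{\left(B,-292 \right)} + 29262} = \frac{1}{\left(71 - \frac{8}{3}\right) + 29262} = \frac{1}{\frac{205}{3} + 29262} = \frac{1}{\frac{87991}{3}} = \frac{3}{87991}$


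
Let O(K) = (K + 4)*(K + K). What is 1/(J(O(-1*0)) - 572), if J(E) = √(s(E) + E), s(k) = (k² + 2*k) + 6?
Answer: -286/163589 - √6/327178 ≈ -0.0017558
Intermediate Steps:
O(K) = 2*K*(4 + K) (O(K) = (4 + K)*(2*K) = 2*K*(4 + K))
s(k) = 6 + k² + 2*k
J(E) = √(6 + E² + 3*E) (J(E) = √((6 + E² + 2*E) + E) = √(6 + E² + 3*E))
1/(J(O(-1*0)) - 572) = 1/(√(6 + (2*(-1*0)*(4 - 1*0))² + 3*(2*(-1*0)*(4 - 1*0))) - 572) = 1/(√(6 + (2*0*(4 + 0))² + 3*(2*0*(4 + 0))) - 572) = 1/(√(6 + (2*0*4)² + 3*(2*0*4)) - 572) = 1/(√(6 + 0² + 3*0) - 572) = 1/(√(6 + 0 + 0) - 572) = 1/(√6 - 572) = 1/(-572 + √6)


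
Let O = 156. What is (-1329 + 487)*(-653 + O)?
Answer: 418474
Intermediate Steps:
(-1329 + 487)*(-653 + O) = (-1329 + 487)*(-653 + 156) = -842*(-497) = 418474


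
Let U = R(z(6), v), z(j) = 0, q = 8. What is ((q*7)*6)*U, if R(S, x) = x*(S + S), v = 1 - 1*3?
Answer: 0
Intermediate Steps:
v = -2 (v = 1 - 3 = -2)
R(S, x) = 2*S*x (R(S, x) = x*(2*S) = 2*S*x)
U = 0 (U = 2*0*(-2) = 0)
((q*7)*6)*U = ((8*7)*6)*0 = (56*6)*0 = 336*0 = 0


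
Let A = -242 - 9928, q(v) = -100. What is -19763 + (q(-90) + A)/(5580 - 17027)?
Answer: -226216791/11447 ≈ -19762.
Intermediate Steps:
A = -10170
-19763 + (q(-90) + A)/(5580 - 17027) = -19763 + (-100 - 10170)/(5580 - 17027) = -19763 - 10270/(-11447) = -19763 - 10270*(-1/11447) = -19763 + 10270/11447 = -226216791/11447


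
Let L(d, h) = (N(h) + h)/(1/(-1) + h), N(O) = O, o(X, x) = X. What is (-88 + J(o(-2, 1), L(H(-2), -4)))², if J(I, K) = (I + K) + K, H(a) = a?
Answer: 188356/25 ≈ 7534.2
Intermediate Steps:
L(d, h) = 2*h/(-1 + h) (L(d, h) = (h + h)/(1/(-1) + h) = (2*h)/(-1 + h) = 2*h/(-1 + h))
J(I, K) = I + 2*K
(-88 + J(o(-2, 1), L(H(-2), -4)))² = (-88 + (-2 + 2*(2*(-4)/(-1 - 4))))² = (-88 + (-2 + 2*(2*(-4)/(-5))))² = (-88 + (-2 + 2*(2*(-4)*(-⅕))))² = (-88 + (-2 + 2*(8/5)))² = (-88 + (-2 + 16/5))² = (-88 + 6/5)² = (-434/5)² = 188356/25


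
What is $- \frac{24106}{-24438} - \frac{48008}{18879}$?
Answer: $- \frac{39895685}{25631389} \approx -1.5565$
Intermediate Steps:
$- \frac{24106}{-24438} - \frac{48008}{18879} = \left(-24106\right) \left(- \frac{1}{24438}\right) - \frac{48008}{18879} = \frac{12053}{12219} - \frac{48008}{18879} = - \frac{39895685}{25631389}$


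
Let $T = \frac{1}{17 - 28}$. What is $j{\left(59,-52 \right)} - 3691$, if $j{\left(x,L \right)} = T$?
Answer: $- \frac{40602}{11} \approx -3691.1$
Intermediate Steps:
$T = - \frac{1}{11}$ ($T = \frac{1}{-11} = - \frac{1}{11} \approx -0.090909$)
$j{\left(x,L \right)} = - \frac{1}{11}$
$j{\left(59,-52 \right)} - 3691 = - \frac{1}{11} - 3691 = - \frac{40602}{11}$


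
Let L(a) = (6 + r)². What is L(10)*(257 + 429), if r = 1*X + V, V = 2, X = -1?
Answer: 33614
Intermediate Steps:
r = 1 (r = 1*(-1) + 2 = -1 + 2 = 1)
L(a) = 49 (L(a) = (6 + 1)² = 7² = 49)
L(10)*(257 + 429) = 49*(257 + 429) = 49*686 = 33614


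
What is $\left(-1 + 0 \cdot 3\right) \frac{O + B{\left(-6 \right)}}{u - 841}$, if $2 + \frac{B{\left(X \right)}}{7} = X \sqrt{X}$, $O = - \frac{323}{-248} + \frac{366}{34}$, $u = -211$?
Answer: $- \frac{8149}{4435232} - \frac{21 i \sqrt{6}}{526} \approx -0.0018373 - 0.097793 i$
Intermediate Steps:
$O = \frac{50875}{4216}$ ($O = \left(-323\right) \left(- \frac{1}{248}\right) + 366 \cdot \frac{1}{34} = \frac{323}{248} + \frac{183}{17} = \frac{50875}{4216} \approx 12.067$)
$B{\left(X \right)} = -14 + 7 X^{\frac{3}{2}}$ ($B{\left(X \right)} = -14 + 7 X \sqrt{X} = -14 + 7 X^{\frac{3}{2}}$)
$\left(-1 + 0 \cdot 3\right) \frac{O + B{\left(-6 \right)}}{u - 841} = \left(-1 + 0 \cdot 3\right) \frac{\frac{50875}{4216} - \left(14 - 7 \left(-6\right)^{\frac{3}{2}}\right)}{-211 - 841} = \left(-1 + 0\right) \frac{\frac{50875}{4216} - \left(14 - 7 \left(- 6 i \sqrt{6}\right)\right)}{-1052} = - \frac{\left(\frac{50875}{4216} - \left(14 + 42 i \sqrt{6}\right)\right) \left(-1\right)}{1052} = - \frac{\left(- \frac{8149}{4216} - 42 i \sqrt{6}\right) \left(-1\right)}{1052} = - (\frac{8149}{4435232} + \frac{21 i \sqrt{6}}{526}) = - \frac{8149}{4435232} - \frac{21 i \sqrt{6}}{526}$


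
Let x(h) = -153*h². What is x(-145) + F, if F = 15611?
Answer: -3201214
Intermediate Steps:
x(-145) + F = -153*(-145)² + 15611 = -153*21025 + 15611 = -3216825 + 15611 = -3201214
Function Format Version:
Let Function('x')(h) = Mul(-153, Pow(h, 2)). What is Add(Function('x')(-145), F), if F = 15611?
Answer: -3201214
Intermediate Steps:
Add(Function('x')(-145), F) = Add(Mul(-153, Pow(-145, 2)), 15611) = Add(Mul(-153, 21025), 15611) = Add(-3216825, 15611) = -3201214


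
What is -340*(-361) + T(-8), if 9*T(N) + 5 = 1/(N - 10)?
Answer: 19883789/162 ≈ 1.2274e+5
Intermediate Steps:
T(N) = -5/9 + 1/(9*(-10 + N)) (T(N) = -5/9 + 1/(9*(N - 10)) = -5/9 + 1/(9*(-10 + N)))
-340*(-361) + T(-8) = -340*(-361) + (51 - 5*(-8))/(9*(-10 - 8)) = 122740 + (⅑)*(51 + 40)/(-18) = 122740 + (⅑)*(-1/18)*91 = 122740 - 91/162 = 19883789/162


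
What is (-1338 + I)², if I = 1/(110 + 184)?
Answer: 154740743641/86436 ≈ 1.7902e+6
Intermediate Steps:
I = 1/294 ≈ 0.0034014
(-1338 + I)² = (-1338 + 1/294)² = (-393371/294)² = 154740743641/86436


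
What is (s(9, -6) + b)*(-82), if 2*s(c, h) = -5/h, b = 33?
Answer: -16441/6 ≈ -2740.2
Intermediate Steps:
s(c, h) = -5/(2*h) (s(c, h) = (-5/h)/2 = -5/(2*h))
(s(9, -6) + b)*(-82) = (-5/2/(-6) + 33)*(-82) = (-5/2*(-⅙) + 33)*(-82) = (5/12 + 33)*(-82) = (401/12)*(-82) = -16441/6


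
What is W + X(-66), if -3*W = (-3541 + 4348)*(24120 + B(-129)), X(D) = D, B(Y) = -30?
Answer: -6480276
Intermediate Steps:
W = -6480210 (W = -(-3541 + 4348)*(24120 - 30)/3 = -269*24090 = -⅓*19440630 = -6480210)
W + X(-66) = -6480210 - 66 = -6480276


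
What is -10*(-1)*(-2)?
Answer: -20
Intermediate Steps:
-10*(-1)*(-2) = 10*(-2) = -20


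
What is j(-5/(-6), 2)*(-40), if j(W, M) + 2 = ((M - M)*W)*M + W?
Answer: 140/3 ≈ 46.667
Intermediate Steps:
j(W, M) = -2 + W (j(W, M) = -2 + (((M - M)*W)*M + W) = -2 + ((0*W)*M + W) = -2 + (0*M + W) = -2 + (0 + W) = -2 + W)
j(-5/(-6), 2)*(-40) = (-2 - 5/(-6))*(-40) = (-2 - 5*(-⅙))*(-40) = (-2 + ⅚)*(-40) = -7/6*(-40) = 140/3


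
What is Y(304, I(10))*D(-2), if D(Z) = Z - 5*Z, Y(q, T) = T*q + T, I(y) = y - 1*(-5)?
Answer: 36600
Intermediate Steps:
I(y) = 5 + y (I(y) = y + 5 = 5 + y)
Y(q, T) = T + T*q
D(Z) = -4*Z
Y(304, I(10))*D(-2) = ((5 + 10)*(1 + 304))*(-4*(-2)) = (15*305)*8 = 4575*8 = 36600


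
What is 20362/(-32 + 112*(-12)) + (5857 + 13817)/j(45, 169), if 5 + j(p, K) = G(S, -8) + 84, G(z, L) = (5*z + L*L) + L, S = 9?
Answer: 325087/3440 ≈ 94.502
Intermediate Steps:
G(z, L) = L + L**2 + 5*z (G(z, L) = (5*z + L**2) + L = (L**2 + 5*z) + L = L + L**2 + 5*z)
j(p, K) = 180 (j(p, K) = -5 + ((-8 + (-8)**2 + 5*9) + 84) = -5 + ((-8 + 64 + 45) + 84) = -5 + (101 + 84) = -5 + 185 = 180)
20362/(-32 + 112*(-12)) + (5857 + 13817)/j(45, 169) = 20362/(-32 + 112*(-12)) + (5857 + 13817)/180 = 20362/(-32 - 1344) + 19674*(1/180) = 20362/(-1376) + 1093/10 = 20362*(-1/1376) + 1093/10 = -10181/688 + 1093/10 = 325087/3440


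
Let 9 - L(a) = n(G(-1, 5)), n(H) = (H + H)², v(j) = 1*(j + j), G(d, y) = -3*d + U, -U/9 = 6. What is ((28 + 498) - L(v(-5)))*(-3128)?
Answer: -34160888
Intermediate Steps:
U = -54 (U = -9*6 = -54)
G(d, y) = -54 - 3*d (G(d, y) = -3*d - 54 = -54 - 3*d)
v(j) = 2*j (v(j) = 1*(2*j) = 2*j)
n(H) = 4*H² (n(H) = (2*H)² = 4*H²)
L(a) = -10395 (L(a) = 9 - 4*(-54 - 3*(-1))² = 9 - 4*(-54 + 3)² = 9 - 4*(-51)² = 9 - 4*2601 = 9 - 1*10404 = 9 - 10404 = -10395)
((28 + 498) - L(v(-5)))*(-3128) = ((28 + 498) - 1*(-10395))*(-3128) = (526 + 10395)*(-3128) = 10921*(-3128) = -34160888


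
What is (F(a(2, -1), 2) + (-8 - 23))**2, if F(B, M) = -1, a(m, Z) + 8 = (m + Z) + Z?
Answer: 1024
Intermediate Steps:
a(m, Z) = -8 + m + 2*Z (a(m, Z) = -8 + ((m + Z) + Z) = -8 + ((Z + m) + Z) = -8 + (m + 2*Z) = -8 + m + 2*Z)
(F(a(2, -1), 2) + (-8 - 23))**2 = (-1 + (-8 - 23))**2 = (-1 - 31)**2 = (-32)**2 = 1024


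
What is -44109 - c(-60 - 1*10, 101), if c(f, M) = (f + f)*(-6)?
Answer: -44949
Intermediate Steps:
c(f, M) = -12*f (c(f, M) = (2*f)*(-6) = -12*f)
-44109 - c(-60 - 1*10, 101) = -44109 - (-12)*(-60 - 1*10) = -44109 - (-12)*(-60 - 10) = -44109 - (-12)*(-70) = -44109 - 1*840 = -44109 - 840 = -44949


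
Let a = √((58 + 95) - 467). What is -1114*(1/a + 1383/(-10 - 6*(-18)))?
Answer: -770331/49 + 557*I*√314/157 ≈ -15721.0 + 62.867*I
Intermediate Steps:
a = I*√314 (a = √(153 - 467) = √(-314) = I*√314 ≈ 17.72*I)
-1114*(1/a + 1383/(-10 - 6*(-18))) = -1114*(1/(I*√314) + 1383/(-10 - 6*(-18))) = -1114*(-I*√314/314 + 1383/(-10 + 108)) = -1114*(-I*√314/314 + 1383/98) = -1114*(1383/98 - I*√314/314) = -770331/49 + 557*I*√314/157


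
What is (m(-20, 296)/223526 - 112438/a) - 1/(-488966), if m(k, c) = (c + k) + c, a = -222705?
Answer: 6175715258652899/12170451223351890 ≈ 0.50743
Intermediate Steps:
m(k, c) = k + 2*c
(m(-20, 296)/223526 - 112438/a) - 1/(-488966) = ((-20 + 2*296)/223526 - 112438/(-222705)) - 1/(-488966) = ((-20 + 592)*(1/223526) - 112438*(-1/222705)) - 1*(-1/488966) = (572*(1/223526) + 112438/222705) + 1/488966 = (286/111763 + 112438/222705) + 1/488966 = 12630101824/24890178915 + 1/488966 = 6175715258652899/12170451223351890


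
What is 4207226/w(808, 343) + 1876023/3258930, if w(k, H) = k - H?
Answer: 182825698385/20205366 ≈ 9048.4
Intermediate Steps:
4207226/w(808, 343) + 1876023/3258930 = 4207226/(808 - 1*343) + 1876023/3258930 = 4207226/(808 - 343) + 1876023*(1/3258930) = 4207226/465 + 625341/1086310 = 182825698385/20205366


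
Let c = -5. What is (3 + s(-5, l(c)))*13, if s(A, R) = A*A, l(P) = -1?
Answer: 364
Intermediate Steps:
s(A, R) = A**2
(3 + s(-5, l(c)))*13 = (3 + (-5)**2)*13 = (3 + 25)*13 = 28*13 = 364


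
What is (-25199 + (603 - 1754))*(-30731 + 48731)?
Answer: -474300000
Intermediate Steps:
(-25199 + (603 - 1754))*(-30731 + 48731) = (-25199 - 1151)*18000 = -26350*18000 = -474300000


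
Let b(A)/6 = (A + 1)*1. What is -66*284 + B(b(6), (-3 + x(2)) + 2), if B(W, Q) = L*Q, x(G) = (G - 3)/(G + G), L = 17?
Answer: -75061/4 ≈ -18765.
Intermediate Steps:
x(G) = (-3 + G)/(2*G) (x(G) = (-3 + G)/((2*G)) = (-3 + G)*(1/(2*G)) = (-3 + G)/(2*G))
b(A) = 6 + 6*A (b(A) = 6*((A + 1)*1) = 6*((1 + A)*1) = 6*(1 + A) = 6 + 6*A)
B(W, Q) = 17*Q
-66*284 + B(b(6), (-3 + x(2)) + 2) = -66*284 + 17*((-3 + (1/2)*(-3 + 2)/2) + 2) = -18744 + 17*((-3 + (1/2)*(1/2)*(-1)) + 2) = -18744 + 17*((-3 - 1/4) + 2) = -18744 + 17*(-13/4 + 2) = -18744 + 17*(-5/4) = -18744 - 85/4 = -75061/4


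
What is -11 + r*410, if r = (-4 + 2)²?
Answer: 1629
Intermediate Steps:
r = 4 (r = (-2)² = 4)
-11 + r*410 = -11 + 4*410 = -11 + 1640 = 1629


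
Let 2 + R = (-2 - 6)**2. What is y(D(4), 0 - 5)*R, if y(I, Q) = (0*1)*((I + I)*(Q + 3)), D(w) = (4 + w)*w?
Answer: 0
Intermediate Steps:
D(w) = w*(4 + w)
R = 62 (R = -2 + (-2 - 6)**2 = -2 + (-8)**2 = -2 + 64 = 62)
y(I, Q) = 0 (y(I, Q) = 0*((2*I)*(3 + Q)) = 0*(2*I*(3 + Q)) = 0)
y(D(4), 0 - 5)*R = 0*62 = 0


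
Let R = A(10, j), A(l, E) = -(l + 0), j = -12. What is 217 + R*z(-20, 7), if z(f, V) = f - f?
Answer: 217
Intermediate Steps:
A(l, E) = -l
z(f, V) = 0
R = -10 (R = -1*10 = -10)
217 + R*z(-20, 7) = 217 - 10*0 = 217 + 0 = 217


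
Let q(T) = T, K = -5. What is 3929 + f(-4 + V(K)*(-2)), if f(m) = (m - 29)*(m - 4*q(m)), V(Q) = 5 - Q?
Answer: 113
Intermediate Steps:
f(m) = -3*m*(-29 + m) (f(m) = (m - 29)*(m - 4*m) = (-29 + m)*(-3*m) = -3*m*(-29 + m))
3929 + f(-4 + V(K)*(-2)) = 3929 + 3*(-4 + (5 - 1*(-5))*(-2))*(29 - (-4 + (5 - 1*(-5))*(-2))) = 3929 + 3*(-4 + (5 + 5)*(-2))*(29 - (-4 + (5 + 5)*(-2))) = 3929 + 3*(-4 + 10*(-2))*(29 - (-4 + 10*(-2))) = 3929 + 3*(-4 - 20)*(29 - (-4 - 20)) = 3929 + 3*(-24)*(29 - 1*(-24)) = 3929 + 3*(-24)*(29 + 24) = 3929 + 3*(-24)*53 = 3929 - 3816 = 113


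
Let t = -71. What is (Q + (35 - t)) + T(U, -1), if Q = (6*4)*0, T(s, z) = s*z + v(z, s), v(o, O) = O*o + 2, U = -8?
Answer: 124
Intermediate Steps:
v(o, O) = 2 + O*o
T(s, z) = 2 + 2*s*z (T(s, z) = s*z + (2 + s*z) = 2 + 2*s*z)
Q = 0 (Q = 24*0 = 0)
(Q + (35 - t)) + T(U, -1) = (0 + (35 - 1*(-71))) + (2 + 2*(-8)*(-1)) = (0 + (35 + 71)) + (2 + 16) = (0 + 106) + 18 = 106 + 18 = 124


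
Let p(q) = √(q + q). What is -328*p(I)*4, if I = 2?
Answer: -2624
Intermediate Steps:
p(q) = √2*√q (p(q) = √(2*q) = √2*√q)
-328*p(I)*4 = -328*√2*√2*4 = -656*4 = -328*8 = -2624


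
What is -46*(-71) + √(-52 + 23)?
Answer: 3266 + I*√29 ≈ 3266.0 + 5.3852*I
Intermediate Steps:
-46*(-71) + √(-52 + 23) = 3266 + √(-29) = 3266 + I*√29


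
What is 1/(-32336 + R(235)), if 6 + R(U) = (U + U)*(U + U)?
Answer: 1/188558 ≈ 5.3034e-6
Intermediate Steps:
R(U) = -6 + 4*U² (R(U) = -6 + (U + U)*(U + U) = -6 + (2*U)*(2*U) = -6 + 4*U²)
1/(-32336 + R(235)) = 1/(-32336 + (-6 + 4*235²)) = 1/(-32336 + (-6 + 4*55225)) = 1/(-32336 + (-6 + 220900)) = 1/(-32336 + 220894) = 1/188558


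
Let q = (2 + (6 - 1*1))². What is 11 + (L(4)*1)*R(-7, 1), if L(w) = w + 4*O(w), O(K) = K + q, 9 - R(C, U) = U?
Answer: 1739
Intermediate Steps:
R(C, U) = 9 - U
q = 49 (q = (2 + (6 - 1))² = (2 + 5)² = 7² = 49)
O(K) = 49 + K (O(K) = K + 49 = 49 + K)
L(w) = 196 + 5*w (L(w) = w + 4*(49 + w) = w + (196 + 4*w) = 196 + 5*w)
11 + (L(4)*1)*R(-7, 1) = 11 + ((196 + 5*4)*1)*(9 - 1*1) = 11 + ((196 + 20)*1)*(9 - 1) = 11 + (216*1)*8 = 11 + 216*8 = 11 + 1728 = 1739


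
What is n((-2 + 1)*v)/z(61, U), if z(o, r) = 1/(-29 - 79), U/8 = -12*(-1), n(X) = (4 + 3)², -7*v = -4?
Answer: -5292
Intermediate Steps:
v = 4/7 (v = -⅐*(-4) = 4/7 ≈ 0.57143)
n(X) = 49 (n(X) = 7² = 49)
U = 96 (U = 8*(-12*(-1)) = 8*12 = 96)
z(o, r) = -1/108 (z(o, r) = 1/(-108) = -1/108)
n((-2 + 1)*v)/z(61, U) = 49/(-1/108) = 49*(-108) = -5292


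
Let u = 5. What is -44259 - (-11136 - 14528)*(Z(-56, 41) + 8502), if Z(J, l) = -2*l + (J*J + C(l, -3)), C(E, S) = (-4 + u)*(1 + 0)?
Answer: 296554589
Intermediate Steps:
C(E, S) = 1 (C(E, S) = (-4 + 5)*(1 + 0) = 1*1 = 1)
Z(J, l) = 1 + J² - 2*l (Z(J, l) = -2*l + (J*J + 1) = -2*l + (J² + 1) = -2*l + (1 + J²) = 1 + J² - 2*l)
-44259 - (-11136 - 14528)*(Z(-56, 41) + 8502) = -44259 - (-11136 - 14528)*((1 + (-56)² - 2*41) + 8502) = -44259 - (-25664)*((1 + 3136 - 82) + 8502) = -44259 - (-25664)*(3055 + 8502) = -44259 - (-25664)*11557 = -44259 - 1*(-296598848) = -44259 + 296598848 = 296554589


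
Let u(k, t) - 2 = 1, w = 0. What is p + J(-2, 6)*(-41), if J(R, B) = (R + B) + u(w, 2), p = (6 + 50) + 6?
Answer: -225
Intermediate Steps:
u(k, t) = 3 (u(k, t) = 2 + 1 = 3)
p = 62 (p = 56 + 6 = 62)
J(R, B) = 3 + B + R (J(R, B) = (R + B) + 3 = (B + R) + 3 = 3 + B + R)
p + J(-2, 6)*(-41) = 62 + (3 + 6 - 2)*(-41) = 62 + 7*(-41) = 62 - 287 = -225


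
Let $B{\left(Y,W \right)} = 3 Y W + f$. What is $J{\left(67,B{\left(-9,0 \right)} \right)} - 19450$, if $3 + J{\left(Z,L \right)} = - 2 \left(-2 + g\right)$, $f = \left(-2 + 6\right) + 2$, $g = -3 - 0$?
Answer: $-19443$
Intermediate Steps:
$g = -3$ ($g = -3 + 0 = -3$)
$f = 6$ ($f = 4 + 2 = 6$)
$B{\left(Y,W \right)} = 6 + 3 W Y$ ($B{\left(Y,W \right)} = 3 Y W + 6 = 3 W Y + 6 = 6 + 3 W Y$)
$J{\left(Z,L \right)} = 7$ ($J{\left(Z,L \right)} = -3 - 2 \left(-2 - 3\right) = -3 - -10 = -3 + 10 = 7$)
$J{\left(67,B{\left(-9,0 \right)} \right)} - 19450 = 7 - 19450 = -19443$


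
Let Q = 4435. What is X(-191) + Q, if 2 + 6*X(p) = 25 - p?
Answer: 13412/3 ≈ 4470.7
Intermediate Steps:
X(p) = 23/6 - p/6 (X(p) = -⅓ + (25 - p)/6 = -⅓ + (25/6 - p/6) = 23/6 - p/6)
X(-191) + Q = (23/6 - ⅙*(-191)) + 4435 = (23/6 + 191/6) + 4435 = 107/3 + 4435 = 13412/3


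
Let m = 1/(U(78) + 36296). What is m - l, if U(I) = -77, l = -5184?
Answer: 187759297/36219 ≈ 5184.0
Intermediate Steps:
m = 1/36219 (m = 1/(-77 + 36296) = 1/36219 ≈ 2.7610e-5)
m - l = 1/36219 - 1*(-5184) = 1/36219 + 5184 = 187759297/36219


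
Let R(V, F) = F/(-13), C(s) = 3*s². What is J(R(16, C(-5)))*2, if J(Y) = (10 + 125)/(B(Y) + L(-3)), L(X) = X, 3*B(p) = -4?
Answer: -810/13 ≈ -62.308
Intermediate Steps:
B(p) = -4/3 (B(p) = (⅓)*(-4) = -4/3)
R(V, F) = -F/13 (R(V, F) = F*(-1/13) = -F/13)
J(Y) = -405/13 (J(Y) = (10 + 125)/(-4/3 - 3) = 135/(-13/3) = 135*(-3/13) = -405/13)
J(R(16, C(-5)))*2 = -405/13*2 = -810/13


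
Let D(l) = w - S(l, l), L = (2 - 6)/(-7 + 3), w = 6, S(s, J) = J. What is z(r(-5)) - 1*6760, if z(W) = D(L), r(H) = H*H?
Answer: -6755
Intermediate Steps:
r(H) = H²
L = 1 (L = -4/(-4) = -4*(-¼) = 1)
D(l) = 6 - l
z(W) = 5 (z(W) = 6 - 1*1 = 6 - 1 = 5)
z(r(-5)) - 1*6760 = 5 - 1*6760 = 5 - 6760 = -6755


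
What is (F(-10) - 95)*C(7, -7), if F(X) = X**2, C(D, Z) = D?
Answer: 35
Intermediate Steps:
(F(-10) - 95)*C(7, -7) = ((-10)**2 - 95)*7 = (100 - 95)*7 = 5*7 = 35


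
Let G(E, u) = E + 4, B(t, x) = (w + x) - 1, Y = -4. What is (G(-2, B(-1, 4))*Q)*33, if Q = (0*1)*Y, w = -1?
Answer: 0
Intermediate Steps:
B(t, x) = -2 + x (B(t, x) = (-1 + x) - 1 = -2 + x)
G(E, u) = 4 + E
Q = 0 (Q = (0*1)*(-4) = 0*(-4) = 0)
(G(-2, B(-1, 4))*Q)*33 = ((4 - 2)*0)*33 = (2*0)*33 = 0*33 = 0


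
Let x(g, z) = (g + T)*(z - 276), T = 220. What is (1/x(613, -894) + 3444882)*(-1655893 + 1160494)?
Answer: -554420249980455527/324870 ≈ -1.7066e+12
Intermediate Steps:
x(g, z) = (-276 + z)*(220 + g) (x(g, z) = (g + 220)*(z - 276) = (220 + g)*(-276 + z) = (-276 + z)*(220 + g))
(1/x(613, -894) + 3444882)*(-1655893 + 1160494) = (1/(-60720 - 276*613 + 220*(-894) + 613*(-894)) + 3444882)*(-1655893 + 1160494) = (1/(-60720 - 169188 - 196680 - 548022) + 3444882)*(-495399) = (1/(-974610) + 3444882)*(-495399) = (-1/974610 + 3444882)*(-495399) = (3357416446019/974610)*(-495399) = -554420249980455527/324870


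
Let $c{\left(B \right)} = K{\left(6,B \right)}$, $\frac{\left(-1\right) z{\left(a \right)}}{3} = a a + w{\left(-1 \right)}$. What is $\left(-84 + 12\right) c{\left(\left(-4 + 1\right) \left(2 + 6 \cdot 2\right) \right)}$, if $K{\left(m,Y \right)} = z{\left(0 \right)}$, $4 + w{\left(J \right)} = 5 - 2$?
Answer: $-216$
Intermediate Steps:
$w{\left(J \right)} = -1$ ($w{\left(J \right)} = -4 + \left(5 - 2\right) = -4 + 3 = -1$)
$z{\left(a \right)} = 3 - 3 a^{2}$ ($z{\left(a \right)} = - 3 \left(a a - 1\right) = - 3 \left(a^{2} - 1\right) = - 3 \left(-1 + a^{2}\right) = 3 - 3 a^{2}$)
$K{\left(m,Y \right)} = 3$ ($K{\left(m,Y \right)} = 3 - 3 \cdot 0^{2} = 3 - 0 = 3 + 0 = 3$)
$c{\left(B \right)} = 3$
$\left(-84 + 12\right) c{\left(\left(-4 + 1\right) \left(2 + 6 \cdot 2\right) \right)} = \left(-84 + 12\right) 3 = \left(-72\right) 3 = -216$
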